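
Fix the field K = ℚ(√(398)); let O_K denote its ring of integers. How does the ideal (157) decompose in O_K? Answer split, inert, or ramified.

inert

398 mod 4 = 2, hence disc K = 4·398 = 1592 and O_K = ℤ[√398].
disc(K) = 1592 is not divisible by 157; 157 is unramified.
Euler's criterion: 398^78 mod 157 = 156. Thus (398|157) = -1.
Legendre symbol -1 ⇒ 157 is inert.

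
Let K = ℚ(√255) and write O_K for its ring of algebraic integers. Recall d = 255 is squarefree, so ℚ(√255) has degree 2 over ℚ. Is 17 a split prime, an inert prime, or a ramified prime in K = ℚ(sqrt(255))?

ramified

255 mod 4 = 3, hence disc K = 4·255 = 1020 and O_K = ℤ[√255].
disc(K) = 1020 = 17·60, so p = 17 is ramified.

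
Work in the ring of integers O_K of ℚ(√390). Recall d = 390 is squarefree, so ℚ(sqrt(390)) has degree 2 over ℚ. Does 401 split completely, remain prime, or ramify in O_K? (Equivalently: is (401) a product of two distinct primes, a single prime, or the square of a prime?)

Since 390 ≢ 1 mod 4, the ring of integers is ℤ[√390] with discriminant 4·390 = 1560.
disc(K) = 1560 is not divisible by 401; 401 is unramified.
Compute (390/401) via Euler: 390^((401-1)/2) mod 401 = 1, so (390/401) = 1.
(390/401) = 1, so 401 splits.

split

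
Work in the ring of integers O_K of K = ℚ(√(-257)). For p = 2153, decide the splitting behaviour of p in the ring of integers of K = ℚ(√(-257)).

inert

Since -257 ≢ 1 mod 4, the ring of integers is ℤ[√-257] with discriminant 4·(-257) = -1028.
disc(K) = -1028 is not divisible by 2153; 2153 is unramified.
Euler's criterion: (-257)^1076 mod 2153 = 2152. Thus (-257|2153) = -1.
d is a non-residue mod p, hence 2153 remains inert in O_K.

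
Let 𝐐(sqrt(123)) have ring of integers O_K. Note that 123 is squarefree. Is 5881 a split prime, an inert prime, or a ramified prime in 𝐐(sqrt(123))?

split

123 mod 4 = 3, hence disc K = 4·123 = 492 and O_K = ℤ[√123].
Since gcd(5881, 492) = 1 the prime 5881 does not ramify.
Legendre symbol by Euler's criterion: (123/5881) ≡ 123^2940 ≡ 1 (mod 5881), i.e. (123/5881) = 1.
Legendre symbol 1 ⇒ 5881 is split.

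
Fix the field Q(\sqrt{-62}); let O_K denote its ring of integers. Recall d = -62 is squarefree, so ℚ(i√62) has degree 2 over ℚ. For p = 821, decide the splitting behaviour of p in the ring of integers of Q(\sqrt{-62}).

-62 mod 4 = 2, hence disc K = 4·(-62) = -248 and O_K = ℤ[√-62].
821 ∤ -248, so 821 is unramified.
Euler's criterion: (-62)^410 mod 821 = 1. Thus (-62|821) = 1.
d is a quadratic residue mod p, hence 821 splits in O_K.

splits completely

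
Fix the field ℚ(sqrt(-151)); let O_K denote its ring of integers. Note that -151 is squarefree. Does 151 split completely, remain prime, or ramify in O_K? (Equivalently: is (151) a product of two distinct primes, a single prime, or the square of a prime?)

ramifies in O_K

d = -151 ≡ 1 (mod 4), so O_K = ℤ[(1+√-151)/2] and disc(K) = d = -151.
disc(K) = -151 = 151·(-1), so p = 151 is ramified.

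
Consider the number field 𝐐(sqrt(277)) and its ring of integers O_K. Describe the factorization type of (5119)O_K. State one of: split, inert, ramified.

d = 277 ≡ 1 (mod 4), so O_K = ℤ[(1+√277)/2] and disc(K) = d = 277.
disc(K) = 277 is not divisible by 5119; 5119 is unramified.
Euler's criterion: 277^2559 mod 5119 = 1. Thus (277|5119) = 1.
d is a quadratic residue mod p, hence 5119 splits in O_K.

split — (5119) = 𝔭₁𝔭₂ with 𝔭₁ ≠ 𝔭₂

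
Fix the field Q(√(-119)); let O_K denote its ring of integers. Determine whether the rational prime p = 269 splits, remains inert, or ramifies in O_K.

d = -119 ≡ 1 (mod 4), so O_K = ℤ[(1+√-119)/2] and disc(K) = d = -119.
disc(K) = -119 is not divisible by 269; 269 is unramified.
Compute (-119/269) via Euler: 150^((269-1)/2) mod 269 = 1, so (-119/269) = 1.
Legendre symbol 1 ⇒ 269 is split.

split — (269) = 𝔭₁𝔭₂ with 𝔭₁ ≠ 𝔭₂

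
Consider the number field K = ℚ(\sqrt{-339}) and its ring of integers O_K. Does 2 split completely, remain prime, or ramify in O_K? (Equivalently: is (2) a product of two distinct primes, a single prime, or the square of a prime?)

inert

d = -339 ≡ 1 (mod 4), so O_K = ℤ[(1+√-339)/2] and disc(K) = d = -339.
Since gcd(2, -339) = 1 the prime 2 does not ramify.
Checking d mod 8: -339 ≡ 5. Hence 2 is inert in O_K.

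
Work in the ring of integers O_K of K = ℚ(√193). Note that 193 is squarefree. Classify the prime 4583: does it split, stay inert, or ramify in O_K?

193 mod 4 = 1, hence disc K = 193 and O_K = ℤ[(1+√193)/2].
disc(K) = 193 is not divisible by 4583; 4583 is unramified.
Euler's criterion: 193^2291 mod 4583 = 1. Thus (193|4583) = 1.
(193/4583) = 1, so 4583 splits.

4583 splits in O_K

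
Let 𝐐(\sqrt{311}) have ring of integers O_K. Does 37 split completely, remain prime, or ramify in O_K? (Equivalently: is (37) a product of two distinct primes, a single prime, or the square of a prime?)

d = 311 ≡ 3 (mod 4), so O_K = ℤ[√311] and disc(K) = 4d = 1244.
Since gcd(37, 1244) = 1 the prime 37 does not ramify.
Euler's criterion: 311^18 mod 37 = 36. Thus (311|37) = -1.
d is a non-residue mod p, hence 37 remains inert in O_K.

37 remains inert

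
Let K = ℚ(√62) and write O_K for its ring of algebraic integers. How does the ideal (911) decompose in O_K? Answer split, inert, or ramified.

911 splits in O_K

d = 62 ≡ 2 (mod 4), so O_K = ℤ[√62] and disc(K) = 4d = 248.
disc(K) = 248 is not divisible by 911; 911 is unramified.
Euler's criterion: 62^455 mod 911 = 1. Thus (62|911) = 1.
d is a quadratic residue mod p, hence 911 splits in O_K.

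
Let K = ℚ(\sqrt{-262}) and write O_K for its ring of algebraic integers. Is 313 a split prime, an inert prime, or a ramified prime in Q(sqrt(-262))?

Since -262 ≢ 1 mod 4, the ring of integers is ℤ[√-262] with discriminant 4·(-262) = -1048.
313 ∤ -1048, so 313 is unramified.
Compute (-262/313) via Euler: 51^((313-1)/2) mod 313 = 312, so (-262/313) = -1.
Legendre symbol -1 ⇒ 313 is inert.

p is inert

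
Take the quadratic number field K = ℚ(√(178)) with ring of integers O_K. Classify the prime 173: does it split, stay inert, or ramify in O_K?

inert — (173) stays prime in O_K

178 mod 4 = 2, hence disc K = 4·178 = 712 and O_K = ℤ[√178].
173 ∤ 712, so 173 is unramified.
Legendre symbol by Euler's criterion: (178/173) ≡ 178^86 ≡ 172 (mod 173), i.e. (178/173) = -1.
(178/173) = -1, so 173 is inert.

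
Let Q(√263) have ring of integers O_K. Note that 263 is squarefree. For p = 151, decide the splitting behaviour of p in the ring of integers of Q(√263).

151 remains inert

Since 263 ≢ 1 mod 4, the ring of integers is ℤ[√263] with discriminant 4·263 = 1052.
151 ∤ 1052, so 151 is unramified.
(263/151) = 112^75 mod 151 = 150, giving Legendre symbol -1.
d is a non-residue mod p, hence 151 remains inert in O_K.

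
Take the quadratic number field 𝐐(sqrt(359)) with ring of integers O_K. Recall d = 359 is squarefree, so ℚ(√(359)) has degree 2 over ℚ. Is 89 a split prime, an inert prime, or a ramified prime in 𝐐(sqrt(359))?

d = 359 ≡ 3 (mod 4), so O_K = ℤ[√359] and disc(K) = 4d = 1436.
89 ∤ 1436, so 89 is unramified.
Compute (359/89) via Euler: 3^((89-1)/2) mod 89 = 88, so (359/89) = -1.
(359/89) = -1, so 89 is inert.

p is inert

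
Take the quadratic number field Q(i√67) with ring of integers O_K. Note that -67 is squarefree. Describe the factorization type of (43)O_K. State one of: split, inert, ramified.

43 remains inert

Since -67 ≡ 1 mod 4, the ring of integers is ℤ[(1+√-67)/2] with discriminant -67.
Since gcd(43, -67) = 1 the prime 43 does not ramify.
(-67/43) = 19^21 mod 43 = 42, giving Legendre symbol -1.
Legendre symbol -1 ⇒ 43 is inert.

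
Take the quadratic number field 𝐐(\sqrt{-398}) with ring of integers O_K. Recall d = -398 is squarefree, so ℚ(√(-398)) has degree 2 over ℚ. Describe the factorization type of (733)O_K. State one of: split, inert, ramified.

p splits

Since -398 ≢ 1 mod 4, the ring of integers is ℤ[√-398] with discriminant 4·(-398) = -1592.
Since gcd(733, -1592) = 1 the prime 733 does not ramify.
Euler's criterion: (-398)^366 mod 733 = 1. Thus (-398|733) = 1.
d is a quadratic residue mod p, hence 733 splits in O_K.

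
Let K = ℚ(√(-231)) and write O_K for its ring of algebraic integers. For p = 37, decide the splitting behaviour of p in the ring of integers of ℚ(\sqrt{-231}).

37 splits in O_K

d = -231 ≡ 1 (mod 4), so O_K = ℤ[(1+√-231)/2] and disc(K) = d = -231.
Since gcd(37, -231) = 1 the prime 37 does not ramify.
(-231/37) = 28^18 mod 37 = 1, giving Legendre symbol 1.
d is a quadratic residue mod p, hence 37 splits in O_K.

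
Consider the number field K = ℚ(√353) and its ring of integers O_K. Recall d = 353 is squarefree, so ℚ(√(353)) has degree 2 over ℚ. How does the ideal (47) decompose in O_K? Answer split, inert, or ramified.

p splits

Since 353 ≡ 1 mod 4, the ring of integers is ℤ[(1+√353)/2] with discriminant 353.
disc(K) = 353 is not divisible by 47; 47 is unramified.
(353/47) = 24^23 mod 47 = 1, giving Legendre symbol 1.
d is a quadratic residue mod p, hence 47 splits in O_K.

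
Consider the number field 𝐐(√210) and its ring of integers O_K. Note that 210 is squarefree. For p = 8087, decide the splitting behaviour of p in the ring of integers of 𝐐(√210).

split

Since 210 ≢ 1 mod 4, the ring of integers is ℤ[√210] with discriminant 4·210 = 840.
8087 ∤ 840, so 8087 is unramified.
Legendre symbol by Euler's criterion: (210/8087) ≡ 210^4043 ≡ 1 (mod 8087), i.e. (210/8087) = 1.
(210/8087) = 1, so 8087 splits.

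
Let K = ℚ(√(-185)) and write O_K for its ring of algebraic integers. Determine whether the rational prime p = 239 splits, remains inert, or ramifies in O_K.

d = -185 ≡ 3 (mod 4), so O_K = ℤ[√-185] and disc(K) = 4d = -740.
239 ∤ -740, so 239 is unramified.
Legendre symbol by Euler's criterion: (-185/239) ≡ (-185)^119 ≡ 1 (mod 239), i.e. (-185/239) = 1.
Legendre symbol 1 ⇒ 239 is split.

p splits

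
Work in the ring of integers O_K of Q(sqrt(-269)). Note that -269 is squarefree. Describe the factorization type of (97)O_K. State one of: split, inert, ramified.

-269 mod 4 = 3, hence disc K = 4·(-269) = -1076 and O_K = ℤ[√-269].
97 ∤ -1076, so 97 is unramified.
(-269/97) = 22^48 mod 97 = 1, giving Legendre symbol 1.
(-269/97) = 1, so 97 splits.

split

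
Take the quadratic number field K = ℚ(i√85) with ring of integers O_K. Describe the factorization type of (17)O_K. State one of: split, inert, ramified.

d = -85 ≡ 3 (mod 4), so O_K = ℤ[√-85] and disc(K) = 4d = -340.
disc(K) = -340 = 17·(-20), so p = 17 is ramified.

ramifies in O_K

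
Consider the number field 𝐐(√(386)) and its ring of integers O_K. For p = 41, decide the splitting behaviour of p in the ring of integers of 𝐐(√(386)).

Since 386 ≢ 1 mod 4, the ring of integers is ℤ[√386] with discriminant 4·386 = 1544.
41 ∤ 1544, so 41 is unramified.
Legendre symbol by Euler's criterion: (386/41) ≡ 386^20 ≡ 40 (mod 41), i.e. (386/41) = -1.
d is a non-residue mod p, hence 41 remains inert in O_K.

inert — (41) stays prime in O_K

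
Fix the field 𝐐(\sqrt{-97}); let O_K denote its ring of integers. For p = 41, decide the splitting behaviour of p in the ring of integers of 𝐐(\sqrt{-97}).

-97 mod 4 = 3, hence disc K = 4·(-97) = -388 and O_K = ℤ[√-97].
41 ∤ -388, so 41 is unramified.
Euler's criterion: (-97)^20 mod 41 = 40. Thus (-97|41) = -1.
(-97/41) = -1, so 41 is inert.

p is inert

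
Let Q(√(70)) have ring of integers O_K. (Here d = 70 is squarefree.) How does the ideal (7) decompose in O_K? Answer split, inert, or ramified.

Since 70 ≢ 1 mod 4, the ring of integers is ℤ[√70] with discriminant 4·70 = 280.
disc(K) = 280 = 7·40, so p = 7 is ramified.

ramified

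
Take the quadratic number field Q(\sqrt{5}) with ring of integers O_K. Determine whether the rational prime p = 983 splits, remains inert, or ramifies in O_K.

inert — (983) stays prime in O_K

5 mod 4 = 1, hence disc K = 5 and O_K = ℤ[(1+√5)/2].
983 ∤ 5, so 983 is unramified.
Compute (5/983) via Euler: 5^((983-1)/2) mod 983 = 982, so (5/983) = -1.
(5/983) = -1, so 983 is inert.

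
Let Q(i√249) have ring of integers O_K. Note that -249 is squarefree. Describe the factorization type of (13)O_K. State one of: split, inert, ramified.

d = -249 ≡ 3 (mod 4), so O_K = ℤ[√-249] and disc(K) = 4d = -996.
13 ∤ -996, so 13 is unramified.
Euler's criterion: (-249)^6 mod 13 = 12. Thus (-249|13) = -1.
Legendre symbol -1 ⇒ 13 is inert.

remains prime (inert)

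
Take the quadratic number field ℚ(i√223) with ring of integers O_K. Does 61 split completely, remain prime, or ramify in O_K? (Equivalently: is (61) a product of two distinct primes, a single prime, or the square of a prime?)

d = -223 ≡ 1 (mod 4), so O_K = ℤ[(1+√-223)/2] and disc(K) = d = -223.
61 ∤ -223, so 61 is unramified.
Legendre symbol by Euler's criterion: (-223/61) ≡ (-223)^30 ≡ 60 (mod 61), i.e. (-223/61) = -1.
Legendre symbol -1 ⇒ 61 is inert.

p is inert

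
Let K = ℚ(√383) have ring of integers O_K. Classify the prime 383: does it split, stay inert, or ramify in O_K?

383 mod 4 = 3, hence disc K = 4·383 = 1532 and O_K = ℤ[√383].
disc(K) = 1532 = 383·4, so p = 383 is ramified.

383 is ramified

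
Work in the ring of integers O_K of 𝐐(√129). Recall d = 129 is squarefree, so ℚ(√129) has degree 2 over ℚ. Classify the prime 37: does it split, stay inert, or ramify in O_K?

inert

d = 129 ≡ 1 (mod 4), so O_K = ℤ[(1+√129)/2] and disc(K) = d = 129.
Since gcd(37, 129) = 1 the prime 37 does not ramify.
Euler's criterion: 129^18 mod 37 = 36. Thus (129|37) = -1.
d is a non-residue mod p, hence 37 remains inert in O_K.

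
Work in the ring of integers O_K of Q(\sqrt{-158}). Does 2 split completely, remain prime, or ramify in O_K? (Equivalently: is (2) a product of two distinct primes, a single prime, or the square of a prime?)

ramifies in O_K

d = -158 ≡ 2 (mod 4), so O_K = ℤ[√-158] and disc(K) = 4d = -632.
2 divides disc(K) = -632, so 2 ramifies.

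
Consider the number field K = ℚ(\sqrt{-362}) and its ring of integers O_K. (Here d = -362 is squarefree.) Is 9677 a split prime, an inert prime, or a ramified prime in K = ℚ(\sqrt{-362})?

9677 splits in O_K

Since -362 ≢ 1 mod 4, the ring of integers is ℤ[√-362] with discriminant 4·(-362) = -1448.
disc(K) = -1448 is not divisible by 9677; 9677 is unramified.
Euler's criterion: (-362)^4838 mod 9677 = 1. Thus (-362|9677) = 1.
Legendre symbol 1 ⇒ 9677 is split.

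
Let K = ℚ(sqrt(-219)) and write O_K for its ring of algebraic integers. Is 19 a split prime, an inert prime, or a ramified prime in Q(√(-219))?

-219 mod 4 = 1, hence disc K = -219 and O_K = ℤ[(1+√-219)/2].
19 ∤ -219, so 19 is unramified.
Compute (-219/19) via Euler: 9^((19-1)/2) mod 19 = 1, so (-219/19) = 1.
(-219/19) = 1, so 19 splits.

19 splits in O_K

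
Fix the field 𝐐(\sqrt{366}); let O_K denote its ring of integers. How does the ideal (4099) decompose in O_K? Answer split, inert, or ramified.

split — (4099) = 𝔭₁𝔭₂ with 𝔭₁ ≠ 𝔭₂

366 mod 4 = 2, hence disc K = 4·366 = 1464 and O_K = ℤ[√366].
disc(K) = 1464 is not divisible by 4099; 4099 is unramified.
Legendre symbol by Euler's criterion: (366/4099) ≡ 366^2049 ≡ 1 (mod 4099), i.e. (366/4099) = 1.
Legendre symbol 1 ⇒ 4099 is split.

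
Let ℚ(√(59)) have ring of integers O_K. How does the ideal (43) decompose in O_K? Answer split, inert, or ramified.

splits completely

59 mod 4 = 3, hence disc K = 4·59 = 236 and O_K = ℤ[√59].
disc(K) = 236 is not divisible by 43; 43 is unramified.
(59/43) = 16^21 mod 43 = 1, giving Legendre symbol 1.
d is a quadratic residue mod p, hence 43 splits in O_K.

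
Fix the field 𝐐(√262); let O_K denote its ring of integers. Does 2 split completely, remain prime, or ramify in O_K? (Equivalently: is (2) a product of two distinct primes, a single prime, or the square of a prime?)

2 is ramified

d = 262 ≡ 2 (mod 4), so O_K = ℤ[√262] and disc(K) = 4d = 1048.
Ramification test: 2 | 1048. The prime 2 ramifies in K.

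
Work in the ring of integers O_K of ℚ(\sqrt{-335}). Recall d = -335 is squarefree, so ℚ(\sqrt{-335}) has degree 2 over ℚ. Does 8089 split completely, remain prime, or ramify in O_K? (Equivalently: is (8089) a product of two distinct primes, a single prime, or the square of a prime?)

split — (8089) = 𝔭₁𝔭₂ with 𝔭₁ ≠ 𝔭₂

-335 mod 4 = 1, hence disc K = -335 and O_K = ℤ[(1+√-335)/2].
disc(K) = -335 is not divisible by 8089; 8089 is unramified.
Legendre symbol by Euler's criterion: (-335/8089) ≡ (-335)^4044 ≡ 1 (mod 8089), i.e. (-335/8089) = 1.
(-335/8089) = 1, so 8089 splits.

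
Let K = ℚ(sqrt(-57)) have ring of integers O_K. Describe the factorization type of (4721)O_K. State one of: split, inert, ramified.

Since -57 ≢ 1 mod 4, the ring of integers is ℤ[√-57] with discriminant 4·(-57) = -228.
4721 ∤ -228, so 4721 is unramified.
Euler's criterion: (-57)^2360 mod 4721 = 4720. Thus (-57|4721) = -1.
(-57/4721) = -1, so 4721 is inert.

4721 remains inert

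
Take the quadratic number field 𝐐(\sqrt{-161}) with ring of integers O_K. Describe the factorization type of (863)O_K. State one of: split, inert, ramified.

p is inert

Since -161 ≢ 1 mod 4, the ring of integers is ℤ[√-161] with discriminant 4·(-161) = -644.
disc(K) = -644 is not divisible by 863; 863 is unramified.
(-161/863) = 702^431 mod 863 = 862, giving Legendre symbol -1.
Legendre symbol -1 ⇒ 863 is inert.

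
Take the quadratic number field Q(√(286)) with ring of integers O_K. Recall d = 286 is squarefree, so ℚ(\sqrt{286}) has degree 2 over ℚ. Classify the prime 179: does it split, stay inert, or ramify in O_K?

Since 286 ≢ 1 mod 4, the ring of integers is ℤ[√286] with discriminant 4·286 = 1144.
179 ∤ 1144, so 179 is unramified.
Legendre symbol by Euler's criterion: (286/179) ≡ 286^89 ≡ 1 (mod 179), i.e. (286/179) = 1.
d is a quadratic residue mod p, hence 179 splits in O_K.

split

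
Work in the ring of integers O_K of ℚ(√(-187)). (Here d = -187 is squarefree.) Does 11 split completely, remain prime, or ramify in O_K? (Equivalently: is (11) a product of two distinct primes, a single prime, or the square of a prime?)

-187 mod 4 = 1, hence disc K = -187 and O_K = ℤ[(1+√-187)/2].
11 divides disc(K) = -187, so 11 ramifies.

ramifies in O_K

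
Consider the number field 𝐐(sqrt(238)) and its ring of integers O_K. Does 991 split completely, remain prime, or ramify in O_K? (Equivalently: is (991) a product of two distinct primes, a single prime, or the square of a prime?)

991 splits in O_K

Since 238 ≢ 1 mod 4, the ring of integers is ℤ[√238] with discriminant 4·238 = 952.
991 ∤ 952, so 991 is unramified.
(238/991) = 238^495 mod 991 = 1, giving Legendre symbol 1.
(238/991) = 1, so 991 splits.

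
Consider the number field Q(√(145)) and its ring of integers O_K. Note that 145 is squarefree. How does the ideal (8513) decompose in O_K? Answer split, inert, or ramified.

inert — (8513) stays prime in O_K

145 mod 4 = 1, hence disc K = 145 and O_K = ℤ[(1+√145)/2].
8513 ∤ 145, so 8513 is unramified.
Legendre symbol by Euler's criterion: (145/8513) ≡ 145^4256 ≡ 8512 (mod 8513), i.e. (145/8513) = -1.
d is a non-residue mod p, hence 8513 remains inert in O_K.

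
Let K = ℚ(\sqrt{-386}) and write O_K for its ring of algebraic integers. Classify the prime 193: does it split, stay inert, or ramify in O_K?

ramified — (193) = 𝔭²

Since -386 ≢ 1 mod 4, the ring of integers is ℤ[√-386] with discriminant 4·(-386) = -1544.
193 divides disc(K) = -1544, so 193 ramifies.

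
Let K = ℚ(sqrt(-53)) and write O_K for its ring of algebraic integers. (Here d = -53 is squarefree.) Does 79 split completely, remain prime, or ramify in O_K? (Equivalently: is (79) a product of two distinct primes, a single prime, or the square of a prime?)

split

d = -53 ≡ 3 (mod 4), so O_K = ℤ[√-53] and disc(K) = 4d = -212.
Since gcd(79, -212) = 1 the prime 79 does not ramify.
(-53/79) = 26^39 mod 79 = 1, giving Legendre symbol 1.
d is a quadratic residue mod p, hence 79 splits in O_K.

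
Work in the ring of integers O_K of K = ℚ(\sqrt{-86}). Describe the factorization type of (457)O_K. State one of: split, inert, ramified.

Since -86 ≢ 1 mod 4, the ring of integers is ℤ[√-86] with discriminant 4·(-86) = -344.
Since gcd(457, -344) = 1 the prime 457 does not ramify.
(-86/457) = 371^228 mod 457 = 456, giving Legendre symbol -1.
Legendre symbol -1 ⇒ 457 is inert.

remains prime (inert)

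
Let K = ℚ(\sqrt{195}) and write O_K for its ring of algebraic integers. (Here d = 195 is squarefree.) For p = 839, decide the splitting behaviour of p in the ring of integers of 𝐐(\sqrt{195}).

p is inert

d = 195 ≡ 3 (mod 4), so O_K = ℤ[√195] and disc(K) = 4d = 780.
Since gcd(839, 780) = 1 the prime 839 does not ramify.
Compute (195/839) via Euler: 195^((839-1)/2) mod 839 = 838, so (195/839) = -1.
d is a non-residue mod p, hence 839 remains inert in O_K.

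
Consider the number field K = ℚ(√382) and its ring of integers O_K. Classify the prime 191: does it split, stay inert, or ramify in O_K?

191 is ramified

382 mod 4 = 2, hence disc K = 4·382 = 1528 and O_K = ℤ[√382].
Ramification test: 191 | 1528. The prime 191 ramifies in K.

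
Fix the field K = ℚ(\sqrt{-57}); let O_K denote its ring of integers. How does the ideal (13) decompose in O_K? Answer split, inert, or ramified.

Since -57 ≢ 1 mod 4, the ring of integers is ℤ[√-57] with discriminant 4·(-57) = -228.
Since gcd(13, -228) = 1 the prime 13 does not ramify.
Euler's criterion: (-57)^6 mod 13 = 12. Thus (-57|13) = -1.
Legendre symbol -1 ⇒ 13 is inert.

13 remains inert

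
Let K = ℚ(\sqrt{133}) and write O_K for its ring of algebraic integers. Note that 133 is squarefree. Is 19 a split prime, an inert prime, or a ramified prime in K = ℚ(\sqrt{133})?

133 mod 4 = 1, hence disc K = 133 and O_K = ℤ[(1+√133)/2].
19 divides disc(K) = 133, so 19 ramifies.

ramified — (19) = 𝔭²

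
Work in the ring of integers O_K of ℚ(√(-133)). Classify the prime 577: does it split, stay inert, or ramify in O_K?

inert — (577) stays prime in O_K

Since -133 ≢ 1 mod 4, the ring of integers is ℤ[√-133] with discriminant 4·(-133) = -532.
disc(K) = -532 is not divisible by 577; 577 is unramified.
Legendre symbol by Euler's criterion: (-133/577) ≡ (-133)^288 ≡ 576 (mod 577), i.e. (-133/577) = -1.
d is a non-residue mod p, hence 577 remains inert in O_K.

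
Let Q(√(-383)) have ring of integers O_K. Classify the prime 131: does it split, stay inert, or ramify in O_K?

remains prime (inert)

-383 mod 4 = 1, hence disc K = -383 and O_K = ℤ[(1+√-383)/2].
131 ∤ -383, so 131 is unramified.
(-383/131) = 10^65 mod 131 = 130, giving Legendre symbol -1.
Legendre symbol -1 ⇒ 131 is inert.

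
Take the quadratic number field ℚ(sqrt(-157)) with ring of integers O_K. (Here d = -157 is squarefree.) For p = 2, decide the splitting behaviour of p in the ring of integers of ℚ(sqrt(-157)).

2 is ramified

-157 mod 4 = 3, hence disc K = 4·(-157) = -628 and O_K = ℤ[√-157].
disc(K) = -628 = 2·(-314), so p = 2 is ramified.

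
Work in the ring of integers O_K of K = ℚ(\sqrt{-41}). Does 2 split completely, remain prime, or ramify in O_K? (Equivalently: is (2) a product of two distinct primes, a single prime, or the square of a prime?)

Since -41 ≢ 1 mod 4, the ring of integers is ℤ[√-41] with discriminant 4·(-41) = -164.
2 divides disc(K) = -164, so 2 ramifies.

ramifies in O_K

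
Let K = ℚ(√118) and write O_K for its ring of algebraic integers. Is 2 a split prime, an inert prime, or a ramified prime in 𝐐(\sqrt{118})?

p ramifies

Since 118 ≢ 1 mod 4, the ring of integers is ℤ[√118] with discriminant 4·118 = 472.
Ramification test: 2 | 472. The prime 2 ramifies in K.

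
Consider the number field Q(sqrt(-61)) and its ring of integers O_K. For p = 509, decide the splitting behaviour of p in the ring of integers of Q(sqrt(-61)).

Since -61 ≢ 1 mod 4, the ring of integers is ℤ[√-61] with discriminant 4·(-61) = -244.
disc(K) = -244 is not divisible by 509; 509 is unramified.
Legendre symbol by Euler's criterion: (-61/509) ≡ (-61)^254 ≡ 508 (mod 509), i.e. (-61/509) = -1.
Legendre symbol -1 ⇒ 509 is inert.

509 remains inert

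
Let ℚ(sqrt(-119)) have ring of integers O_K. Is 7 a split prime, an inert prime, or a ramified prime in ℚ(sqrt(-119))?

ramifies in O_K

d = -119 ≡ 1 (mod 4), so O_K = ℤ[(1+√-119)/2] and disc(K) = d = -119.
7 divides disc(K) = -119, so 7 ramifies.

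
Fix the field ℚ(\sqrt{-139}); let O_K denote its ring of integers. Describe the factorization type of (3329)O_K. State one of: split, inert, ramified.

p is inert

Since -139 ≡ 1 mod 4, the ring of integers is ℤ[(1+√-139)/2] with discriminant -139.
disc(K) = -139 is not divisible by 3329; 3329 is unramified.
Legendre symbol by Euler's criterion: (-139/3329) ≡ (-139)^1664 ≡ 3328 (mod 3329), i.e. (-139/3329) = -1.
d is a non-residue mod p, hence 3329 remains inert in O_K.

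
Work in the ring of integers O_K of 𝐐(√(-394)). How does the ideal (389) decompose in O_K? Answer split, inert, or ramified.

-394 mod 4 = 2, hence disc K = 4·(-394) = -1576 and O_K = ℤ[√-394].
Since gcd(389, -1576) = 1 the prime 389 does not ramify.
Euler's criterion: (-394)^194 mod 389 = 1. Thus (-394|389) = 1.
d is a quadratic residue mod p, hence 389 splits in O_K.

split — (389) = 𝔭₁𝔭₂ with 𝔭₁ ≠ 𝔭₂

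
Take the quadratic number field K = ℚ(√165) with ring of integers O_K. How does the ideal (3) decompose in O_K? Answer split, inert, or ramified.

165 mod 4 = 1, hence disc K = 165 and O_K = ℤ[(1+√165)/2].
Ramification test: 3 | 165. The prime 3 ramifies in K.

p ramifies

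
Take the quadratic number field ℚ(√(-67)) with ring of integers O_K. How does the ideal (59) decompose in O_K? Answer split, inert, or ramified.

Since -67 ≡ 1 mod 4, the ring of integers is ℤ[(1+√-67)/2] with discriminant -67.
59 ∤ -67, so 59 is unramified.
Compute (-67/59) via Euler: 51^((59-1)/2) mod 59 = 1, so (-67/59) = 1.
d is a quadratic residue mod p, hence 59 splits in O_K.

59 splits in O_K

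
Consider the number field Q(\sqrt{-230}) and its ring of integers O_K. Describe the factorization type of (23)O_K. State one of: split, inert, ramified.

-230 mod 4 = 2, hence disc K = 4·(-230) = -920 and O_K = ℤ[√-230].
Ramification test: 23 | -920. The prime 23 ramifies in K.

23 is ramified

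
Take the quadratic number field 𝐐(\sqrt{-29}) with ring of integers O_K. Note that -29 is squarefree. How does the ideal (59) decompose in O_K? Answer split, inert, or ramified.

inert — (59) stays prime in O_K

d = -29 ≡ 3 (mod 4), so O_K = ℤ[√-29] and disc(K) = 4d = -116.
Since gcd(59, -116) = 1 the prime 59 does not ramify.
Compute (-29/59) via Euler: 30^((59-1)/2) mod 59 = 58, so (-29/59) = -1.
Legendre symbol -1 ⇒ 59 is inert.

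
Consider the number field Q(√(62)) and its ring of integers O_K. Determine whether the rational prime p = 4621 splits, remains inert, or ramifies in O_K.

d = 62 ≡ 2 (mod 4), so O_K = ℤ[√62] and disc(K) = 4d = 248.
Since gcd(4621, 248) = 1 the prime 4621 does not ramify.
Legendre symbol by Euler's criterion: (62/4621) ≡ 62^2310 ≡ 4620 (mod 4621), i.e. (62/4621) = -1.
d is a non-residue mod p, hence 4621 remains inert in O_K.

inert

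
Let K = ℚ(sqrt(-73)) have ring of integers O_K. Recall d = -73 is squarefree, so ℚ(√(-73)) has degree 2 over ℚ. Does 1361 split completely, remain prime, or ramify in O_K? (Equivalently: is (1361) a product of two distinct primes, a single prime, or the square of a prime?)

inert — (1361) stays prime in O_K

d = -73 ≡ 3 (mod 4), so O_K = ℤ[√-73] and disc(K) = 4d = -292.
1361 ∤ -292, so 1361 is unramified.
Legendre symbol by Euler's criterion: (-73/1361) ≡ (-73)^680 ≡ 1360 (mod 1361), i.e. (-73/1361) = -1.
d is a non-residue mod p, hence 1361 remains inert in O_K.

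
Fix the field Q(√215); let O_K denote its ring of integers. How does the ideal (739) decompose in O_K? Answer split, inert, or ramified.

Since 215 ≢ 1 mod 4, the ring of integers is ℤ[√215] with discriminant 4·215 = 860.
disc(K) = 860 is not divisible by 739; 739 is unramified.
(215/739) = 215^369 mod 739 = 1, giving Legendre symbol 1.
(215/739) = 1, so 739 splits.

p splits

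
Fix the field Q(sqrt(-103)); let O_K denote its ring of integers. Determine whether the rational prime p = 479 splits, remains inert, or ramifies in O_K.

-103 mod 4 = 1, hence disc K = -103 and O_K = ℤ[(1+√-103)/2].
disc(K) = -103 is not divisible by 479; 479 is unramified.
(-103/479) = 376^239 mod 479 = 478, giving Legendre symbol -1.
(-103/479) = -1, so 479 is inert.

remains prime (inert)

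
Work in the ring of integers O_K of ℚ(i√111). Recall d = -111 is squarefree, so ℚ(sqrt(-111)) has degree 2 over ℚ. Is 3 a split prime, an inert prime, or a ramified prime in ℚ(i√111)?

ramified — (3) = 𝔭²

-111 mod 4 = 1, hence disc K = -111 and O_K = ℤ[(1+√-111)/2].
disc(K) = -111 = 3·(-37), so p = 3 is ramified.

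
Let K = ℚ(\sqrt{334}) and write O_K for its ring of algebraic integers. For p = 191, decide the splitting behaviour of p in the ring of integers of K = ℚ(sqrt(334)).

p is inert

d = 334 ≡ 2 (mod 4), so O_K = ℤ[√334] and disc(K) = 4d = 1336.
disc(K) = 1336 is not divisible by 191; 191 is unramified.
Legendre symbol by Euler's criterion: (334/191) ≡ 334^95 ≡ 190 (mod 191), i.e. (334/191) = -1.
d is a non-residue mod p, hence 191 remains inert in O_K.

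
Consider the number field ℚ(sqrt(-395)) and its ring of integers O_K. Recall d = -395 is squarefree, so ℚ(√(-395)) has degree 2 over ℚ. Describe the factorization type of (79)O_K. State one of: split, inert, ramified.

p ramifies

d = -395 ≡ 1 (mod 4), so O_K = ℤ[(1+√-395)/2] and disc(K) = d = -395.
79 divides disc(K) = -395, so 79 ramifies.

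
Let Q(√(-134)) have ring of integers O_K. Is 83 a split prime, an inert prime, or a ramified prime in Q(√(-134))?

Since -134 ≢ 1 mod 4, the ring of integers is ℤ[√-134] with discriminant 4·(-134) = -536.
disc(K) = -536 is not divisible by 83; 83 is unramified.
Euler's criterion: (-134)^41 mod 83 = 82. Thus (-134|83) = -1.
(-134/83) = -1, so 83 is inert.

p is inert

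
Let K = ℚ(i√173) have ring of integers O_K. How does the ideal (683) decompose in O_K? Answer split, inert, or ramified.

remains prime (inert)

Since -173 ≢ 1 mod 4, the ring of integers is ℤ[√-173] with discriminant 4·(-173) = -692.
disc(K) = -692 is not divisible by 683; 683 is unramified.
Legendre symbol by Euler's criterion: (-173/683) ≡ (-173)^341 ≡ 682 (mod 683), i.e. (-173/683) = -1.
d is a non-residue mod p, hence 683 remains inert in O_K.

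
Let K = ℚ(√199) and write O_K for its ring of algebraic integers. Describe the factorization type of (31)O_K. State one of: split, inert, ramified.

inert — (31) stays prime in O_K

199 mod 4 = 3, hence disc K = 4·199 = 796 and O_K = ℤ[√199].
Since gcd(31, 796) = 1 the prime 31 does not ramify.
Euler's criterion: 199^15 mod 31 = 30. Thus (199|31) = -1.
Legendre symbol -1 ⇒ 31 is inert.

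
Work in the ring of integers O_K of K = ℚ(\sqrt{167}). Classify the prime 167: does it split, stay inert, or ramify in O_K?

ramified — (167) = 𝔭²

167 mod 4 = 3, hence disc K = 4·167 = 668 and O_K = ℤ[√167].
Ramification test: 167 | 668. The prime 167 ramifies in K.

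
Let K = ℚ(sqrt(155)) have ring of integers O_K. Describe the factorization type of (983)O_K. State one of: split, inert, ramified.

d = 155 ≡ 3 (mod 4), so O_K = ℤ[√155] and disc(K) = 4d = 620.
Since gcd(983, 620) = 1 the prime 983 does not ramify.
Legendre symbol by Euler's criterion: (155/983) ≡ 155^491 ≡ 982 (mod 983), i.e. (155/983) = -1.
Legendre symbol -1 ⇒ 983 is inert.

remains prime (inert)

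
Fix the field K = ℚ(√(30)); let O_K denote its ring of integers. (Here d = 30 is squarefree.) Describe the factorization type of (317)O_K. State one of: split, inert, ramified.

Since 30 ≢ 1 mod 4, the ring of integers is ℤ[√30] with discriminant 4·30 = 120.
317 ∤ 120, so 317 is unramified.
Compute (30/317) via Euler: 30^((317-1)/2) mod 317 = 316, so (30/317) = -1.
Legendre symbol -1 ⇒ 317 is inert.

317 remains inert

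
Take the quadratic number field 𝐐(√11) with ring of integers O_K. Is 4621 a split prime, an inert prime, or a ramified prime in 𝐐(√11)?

Since 11 ≢ 1 mod 4, the ring of integers is ℤ[√11] with discriminant 4·11 = 44.
4621 ∤ 44, so 4621 is unramified.
(11/4621) = 11^2310 mod 4621 = 1, giving Legendre symbol 1.
Legendre symbol 1 ⇒ 4621 is split.

split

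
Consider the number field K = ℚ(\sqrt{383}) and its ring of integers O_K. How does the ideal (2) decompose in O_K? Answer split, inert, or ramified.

ramified — (2) = 𝔭²

383 mod 4 = 3, hence disc K = 4·383 = 1532 and O_K = ℤ[√383].
Ramification test: 2 | 1532. The prime 2 ramifies in K.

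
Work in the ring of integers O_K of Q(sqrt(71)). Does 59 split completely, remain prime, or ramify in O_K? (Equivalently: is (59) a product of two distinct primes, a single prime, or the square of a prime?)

59 splits in O_K

d = 71 ≡ 3 (mod 4), so O_K = ℤ[√71] and disc(K) = 4d = 284.
Since gcd(59, 284) = 1 the prime 59 does not ramify.
(71/59) = 12^29 mod 59 = 1, giving Legendre symbol 1.
Legendre symbol 1 ⇒ 59 is split.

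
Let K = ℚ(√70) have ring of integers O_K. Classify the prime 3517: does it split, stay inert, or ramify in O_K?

p is inert

d = 70 ≡ 2 (mod 4), so O_K = ℤ[√70] and disc(K) = 4d = 280.
Since gcd(3517, 280) = 1 the prime 3517 does not ramify.
(70/3517) = 70^1758 mod 3517 = 3516, giving Legendre symbol -1.
(70/3517) = -1, so 3517 is inert.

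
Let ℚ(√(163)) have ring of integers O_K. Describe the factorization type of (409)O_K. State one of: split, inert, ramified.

163 mod 4 = 3, hence disc K = 4·163 = 652 and O_K = ℤ[√163].
Since gcd(409, 652) = 1 the prime 409 does not ramify.
(163/409) = 163^204 mod 409 = 1, giving Legendre symbol 1.
Legendre symbol 1 ⇒ 409 is split.

split — (409) = 𝔭₁𝔭₂ with 𝔭₁ ≠ 𝔭₂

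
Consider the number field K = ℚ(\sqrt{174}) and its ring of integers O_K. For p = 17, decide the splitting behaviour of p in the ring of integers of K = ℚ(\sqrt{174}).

d = 174 ≡ 2 (mod 4), so O_K = ℤ[√174] and disc(K) = 4d = 696.
17 ∤ 696, so 17 is unramified.
Compute (174/17) via Euler: 4^((17-1)/2) mod 17 = 1, so (174/17) = 1.
d is a quadratic residue mod p, hence 17 splits in O_K.

split — (17) = 𝔭₁𝔭₂ with 𝔭₁ ≠ 𝔭₂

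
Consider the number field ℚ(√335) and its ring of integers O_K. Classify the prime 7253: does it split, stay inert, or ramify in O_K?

inert

d = 335 ≡ 3 (mod 4), so O_K = ℤ[√335] and disc(K) = 4d = 1340.
disc(K) = 1340 is not divisible by 7253; 7253 is unramified.
Legendre symbol by Euler's criterion: (335/7253) ≡ 335^3626 ≡ 7252 (mod 7253), i.e. (335/7253) = -1.
Legendre symbol -1 ⇒ 7253 is inert.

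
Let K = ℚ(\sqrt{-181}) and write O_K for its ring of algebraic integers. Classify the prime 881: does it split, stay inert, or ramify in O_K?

d = -181 ≡ 3 (mod 4), so O_K = ℤ[√-181] and disc(K) = 4d = -724.
disc(K) = -724 is not divisible by 881; 881 is unramified.
(-181/881) = 700^440 mod 881 = 880, giving Legendre symbol -1.
(-181/881) = -1, so 881 is inert.

inert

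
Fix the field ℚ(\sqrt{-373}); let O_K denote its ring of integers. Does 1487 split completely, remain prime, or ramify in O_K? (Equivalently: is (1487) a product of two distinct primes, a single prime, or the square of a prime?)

1487 splits in O_K

d = -373 ≡ 3 (mod 4), so O_K = ℤ[√-373] and disc(K) = 4d = -1492.
1487 ∤ -1492, so 1487 is unramified.
Compute (-373/1487) via Euler: 1114^((1487-1)/2) mod 1487 = 1, so (-373/1487) = 1.
(-373/1487) = 1, so 1487 splits.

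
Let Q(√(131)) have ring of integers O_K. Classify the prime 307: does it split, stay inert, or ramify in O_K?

Since 131 ≢ 1 mod 4, the ring of integers is ℤ[√131] with discriminant 4·131 = 524.
disc(K) = 524 is not divisible by 307; 307 is unramified.
(131/307) = 131^153 mod 307 = 306, giving Legendre symbol -1.
Legendre symbol -1 ⇒ 307 is inert.

p is inert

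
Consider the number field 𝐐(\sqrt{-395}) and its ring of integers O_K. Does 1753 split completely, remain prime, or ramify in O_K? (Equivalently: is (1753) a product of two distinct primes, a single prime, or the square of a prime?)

splits completely

-395 mod 4 = 1, hence disc K = -395 and O_K = ℤ[(1+√-395)/2].
1753 ∤ -395, so 1753 is unramified.
Euler's criterion: (-395)^876 mod 1753 = 1. Thus (-395|1753) = 1.
(-395/1753) = 1, so 1753 splits.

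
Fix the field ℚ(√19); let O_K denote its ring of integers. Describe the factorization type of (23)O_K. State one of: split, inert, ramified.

p is inert

Since 19 ≢ 1 mod 4, the ring of integers is ℤ[√19] with discriminant 4·19 = 76.
23 ∤ 76, so 23 is unramified.
(19/23) = 19^11 mod 23 = 22, giving Legendre symbol -1.
(19/23) = -1, so 23 is inert.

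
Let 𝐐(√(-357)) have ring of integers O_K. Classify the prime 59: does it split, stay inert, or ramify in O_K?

-357 mod 4 = 3, hence disc K = 4·(-357) = -1428 and O_K = ℤ[√-357].
disc(K) = -1428 is not divisible by 59; 59 is unramified.
Legendre symbol by Euler's criterion: (-357/59) ≡ (-357)^29 ≡ 58 (mod 59), i.e. (-357/59) = -1.
d is a non-residue mod p, hence 59 remains inert in O_K.

59 remains inert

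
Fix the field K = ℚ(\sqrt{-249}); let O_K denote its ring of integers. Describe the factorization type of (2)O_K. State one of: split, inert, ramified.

p ramifies

d = -249 ≡ 3 (mod 4), so O_K = ℤ[√-249] and disc(K) = 4d = -996.
disc(K) = -996 = 2·(-498), so p = 2 is ramified.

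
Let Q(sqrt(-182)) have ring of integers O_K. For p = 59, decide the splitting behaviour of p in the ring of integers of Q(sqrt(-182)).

d = -182 ≡ 2 (mod 4), so O_K = ℤ[√-182] and disc(K) = 4d = -728.
disc(K) = -728 is not divisible by 59; 59 is unramified.
Euler's criterion: (-182)^29 mod 59 = 58. Thus (-182|59) = -1.
d is a non-residue mod p, hence 59 remains inert in O_K.

p is inert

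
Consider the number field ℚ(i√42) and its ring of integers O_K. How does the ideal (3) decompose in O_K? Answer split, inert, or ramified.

p ramifies

-42 mod 4 = 2, hence disc K = 4·(-42) = -168 and O_K = ℤ[√-42].
3 divides disc(K) = -168, so 3 ramifies.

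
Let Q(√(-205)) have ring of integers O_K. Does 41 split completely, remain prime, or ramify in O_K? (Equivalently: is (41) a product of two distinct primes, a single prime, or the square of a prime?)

ramified

-205 mod 4 = 3, hence disc K = 4·(-205) = -820 and O_K = ℤ[√-205].
disc(K) = -820 = 41·(-20), so p = 41 is ramified.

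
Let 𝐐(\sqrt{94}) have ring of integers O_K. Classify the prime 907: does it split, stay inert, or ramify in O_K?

d = 94 ≡ 2 (mod 4), so O_K = ℤ[√94] and disc(K) = 4d = 376.
907 ∤ 376, so 907 is unramified.
(94/907) = 94^453 mod 907 = 1, giving Legendre symbol 1.
(94/907) = 1, so 907 splits.

907 splits in O_K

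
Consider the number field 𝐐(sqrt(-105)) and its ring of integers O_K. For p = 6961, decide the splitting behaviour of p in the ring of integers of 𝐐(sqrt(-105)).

p is inert

d = -105 ≡ 3 (mod 4), so O_K = ℤ[√-105] and disc(K) = 4d = -420.
Since gcd(6961, -420) = 1 the prime 6961 does not ramify.
Legendre symbol by Euler's criterion: (-105/6961) ≡ (-105)^3480 ≡ 6960 (mod 6961), i.e. (-105/6961) = -1.
d is a non-residue mod p, hence 6961 remains inert in O_K.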